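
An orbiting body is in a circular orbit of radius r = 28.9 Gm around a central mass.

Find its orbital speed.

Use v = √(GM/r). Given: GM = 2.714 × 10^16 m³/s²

Convert to SI: r = 28.9 Gm = 2.89e+10 m.
For a circular orbit, gravity supplies the centripetal force, so v = √(GM / r).
v = √(2.714e+16 / 2.89e+10) m/s ≈ 969.1 m/s = 969.1 m/s.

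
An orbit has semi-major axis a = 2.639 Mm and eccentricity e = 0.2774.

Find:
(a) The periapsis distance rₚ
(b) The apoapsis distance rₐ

Convert to SI: a = 2.639 Mm = 2.639e+06 m.
(a) rₚ = a(1 − e) = 2.639e+06 · (1 − 0.2774) = 2.639e+06 · 0.7226 ≈ 1.907e+06 m = 1.907 Mm.
(b) rₐ = a(1 + e) = 2.639e+06 · (1 + 0.2774) = 2.639e+06 · 1.2774 ≈ 3.371e+06 m = 3.371 Mm.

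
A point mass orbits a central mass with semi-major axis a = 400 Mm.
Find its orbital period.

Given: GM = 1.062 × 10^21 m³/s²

Convert to SI: a = 400 Mm = 4e+08 m.
Kepler's third law: T = 2π √(a³ / GM).
Substituting a = 4e+08 m and GM = 1.062e+21 m³/s²:
T = 2π √((4e+08)³ / 1.062e+21) s
T ≈ 1542 s = 25.71 minutes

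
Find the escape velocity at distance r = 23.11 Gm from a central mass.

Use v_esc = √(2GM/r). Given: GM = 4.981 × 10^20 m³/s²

Convert to SI: r = 23.11 Gm = 2.311e+10 m.
Escape velocity comes from setting total energy to zero: ½v² − GM/r = 0 ⇒ v_esc = √(2GM / r).
v_esc = √(2 · 4.981e+20 / 2.311e+10) m/s ≈ 2.076e+05 m/s = 207.6 km/s.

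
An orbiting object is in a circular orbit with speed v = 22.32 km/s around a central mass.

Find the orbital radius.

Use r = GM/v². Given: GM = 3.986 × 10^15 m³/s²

Convert to SI: v = 22.32 km/s = 22320 m/s.
For a circular orbit, v² = GM / r, so r = GM / v².
r = 3.986e+15 / (22320)² m ≈ 8.001e+06 m = 8.001 Mm.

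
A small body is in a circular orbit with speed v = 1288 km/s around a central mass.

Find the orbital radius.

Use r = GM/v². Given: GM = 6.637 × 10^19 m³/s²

Convert to SI: v = 1288 km/s = 1.288e+06 m/s.
For a circular orbit, v² = GM / r, so r = GM / v².
r = 6.637e+19 / (1.288e+06)² m ≈ 4.001e+07 m = 40.01 Mm.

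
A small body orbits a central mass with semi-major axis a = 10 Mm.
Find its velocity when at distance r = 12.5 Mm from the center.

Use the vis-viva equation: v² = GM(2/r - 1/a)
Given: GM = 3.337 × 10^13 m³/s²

Convert to SI: a = 10 Mm = 1e+07 m; r = 12.5 Mm = 1.25e+07 m.
Vis-viva: v = √(GM · (2/r − 1/a)).
2/r − 1/a = 2/1.25e+07 − 1/1e+07 = 6e-08 m⁻¹.
v = √(3.337e+13 · 6e-08) m/s ≈ 1415 m/s = 1.415 km/s.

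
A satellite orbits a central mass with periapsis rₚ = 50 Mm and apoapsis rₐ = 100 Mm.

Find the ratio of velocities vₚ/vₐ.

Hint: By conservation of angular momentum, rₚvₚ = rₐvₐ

Convert to SI: rₚ = 50 Mm = 5e+07 m; rₐ = 100 Mm = 1e+08 m.
Conservation of angular momentum gives rₚvₚ = rₐvₐ, so vₚ/vₐ = rₐ/rₚ.
vₚ/vₐ = 1e+08 / 5e+07 ≈ 2.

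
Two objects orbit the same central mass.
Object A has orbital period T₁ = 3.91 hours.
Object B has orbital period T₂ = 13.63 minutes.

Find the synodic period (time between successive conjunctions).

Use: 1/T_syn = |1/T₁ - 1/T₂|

Convert to SI: T₁ = 3.91 hours = 14076 s; T₂ = 13.63 minutes = 817.8 s.
T_syn = |T₁ · T₂ / (T₁ − T₂)|.
T_syn = |14076 · 817.8 / (14076 − 817.8)| s ≈ 868.2 s = 14.47 minutes.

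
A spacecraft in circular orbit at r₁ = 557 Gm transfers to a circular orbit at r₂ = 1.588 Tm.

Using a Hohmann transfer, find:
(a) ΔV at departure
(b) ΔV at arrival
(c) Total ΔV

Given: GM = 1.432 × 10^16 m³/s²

Convert to SI: r₁ = 557 Gm = 5.57e+11 m; r₂ = 1.588 Tm = 1.588e+12 m.
Transfer semi-major axis: a_t = (r₁ + r₂)/2 = (5.57e+11 + 1.588e+12)/2 = 1.0725e+12 m.
Circular speeds: v₁ = √(GM/r₁) = 160.341 m/s, v₂ = √(GM/r₂) = 94.9612 m/s.
Transfer speeds (vis-viva v² = GM(2/r − 1/a_t)): v₁ᵗ = 195.106 m/s, v₂ᵗ = 68.4345 m/s.
(a) ΔV₁ = |v₁ᵗ − v₁| ≈ 34.77 m/s = 34.77 m/s.
(b) ΔV₂ = |v₂ − v₂ᵗ| ≈ 26.53 m/s = 26.53 m/s.
(c) ΔV_total = ΔV₁ + ΔV₂ ≈ 61.29 m/s = 61.29 m/s.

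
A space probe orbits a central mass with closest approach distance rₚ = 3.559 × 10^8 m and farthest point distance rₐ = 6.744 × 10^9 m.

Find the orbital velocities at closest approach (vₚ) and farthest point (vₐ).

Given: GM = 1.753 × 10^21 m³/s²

Use the vis-viva equation v² = GM(2/r − 1/a) with a = (rₚ + rₐ)/2 = (3.559e+08 + 6.744e+09)/2 = 3.54995e+09 m.
vₚ = √(GM · (2/rₚ − 1/a)) = √(1.753e+21 · (2/3.559e+08 − 1/3.54995e+09)) m/s ≈ 3.059e+06 m/s = 3059 km/s.
vₐ = √(GM · (2/rₐ − 1/a)) = √(1.753e+21 · (2/6.744e+09 − 1/3.54995e+09)) m/s ≈ 1.614e+05 m/s = 161.4 km/s.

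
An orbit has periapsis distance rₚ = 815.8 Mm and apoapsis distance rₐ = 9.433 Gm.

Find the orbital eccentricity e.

Convert to SI: rₚ = 815.8 Mm = 8.158e+08 m; rₐ = 9.433 Gm = 9.433e+09 m.
e = (rₐ − rₚ) / (rₐ + rₚ).
e = (9.433e+09 − 8.158e+08) / (9.433e+09 + 8.158e+08) = 8.6172e+09 / 1.02488e+10 ≈ 0.8408.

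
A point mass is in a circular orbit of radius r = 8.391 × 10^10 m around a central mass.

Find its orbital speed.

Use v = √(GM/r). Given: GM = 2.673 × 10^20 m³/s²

For a circular orbit, gravity supplies the centripetal force, so v = √(GM / r).
v = √(2.673e+20 / 8.391e+10) m/s ≈ 5.644e+04 m/s = 56.44 km/s.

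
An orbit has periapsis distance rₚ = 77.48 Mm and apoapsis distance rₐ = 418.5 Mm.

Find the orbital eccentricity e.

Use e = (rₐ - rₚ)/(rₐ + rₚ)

Convert to SI: rₚ = 77.48 Mm = 7.748e+07 m; rₐ = 418.5 Mm = 4.185e+08 m.
e = (rₐ − rₚ) / (rₐ + rₚ).
e = (4.185e+08 − 7.748e+07) / (4.185e+08 + 7.748e+07) = 3.4102e+08 / 4.9598e+08 ≈ 0.6876.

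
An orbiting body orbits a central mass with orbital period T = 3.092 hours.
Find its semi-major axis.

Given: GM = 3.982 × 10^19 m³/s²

Convert to SI: T = 3.092 hours = 11131.2 s.
Invert Kepler's third law: a = (GM · T² / (4π²))^(1/3).
Substituting T = 11131.2 s and GM = 3.982e+19 m³/s²:
a = (3.982e+19 · (11131.2)² / (4π²))^(1/3) m
a ≈ 5e+08 m = 500 Mm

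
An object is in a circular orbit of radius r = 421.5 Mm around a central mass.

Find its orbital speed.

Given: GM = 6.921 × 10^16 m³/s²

Convert to SI: r = 421.5 Mm = 4.215e+08 m.
For a circular orbit, gravity supplies the centripetal force, so v = √(GM / r).
v = √(6.921e+16 / 4.215e+08) m/s ≈ 1.281e+04 m/s = 12.81 km/s.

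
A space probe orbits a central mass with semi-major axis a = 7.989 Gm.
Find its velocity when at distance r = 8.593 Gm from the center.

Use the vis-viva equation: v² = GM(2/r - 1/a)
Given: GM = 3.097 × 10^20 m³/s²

Convert to SI: a = 7.989 Gm = 7.989e+09 m; r = 8.593 Gm = 8.593e+09 m.
Vis-viva: v = √(GM · (2/r − 1/a)).
2/r − 1/a = 2/8.593e+09 − 1/7.989e+09 = 1.07575e-10 m⁻¹.
v = √(3.097e+20 · 1.07575e-10) m/s ≈ 1.825e+05 m/s = 182.5 km/s.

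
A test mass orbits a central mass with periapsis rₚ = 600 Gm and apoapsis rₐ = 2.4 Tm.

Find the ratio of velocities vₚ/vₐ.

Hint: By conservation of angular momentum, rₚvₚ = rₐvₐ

Convert to SI: rₚ = 600 Gm = 6e+11 m; rₐ = 2.4 Tm = 2.4e+12 m.
Conservation of angular momentum gives rₚvₚ = rₐvₐ, so vₚ/vₐ = rₐ/rₚ.
vₚ/vₐ = 2.4e+12 / 6e+11 ≈ 4.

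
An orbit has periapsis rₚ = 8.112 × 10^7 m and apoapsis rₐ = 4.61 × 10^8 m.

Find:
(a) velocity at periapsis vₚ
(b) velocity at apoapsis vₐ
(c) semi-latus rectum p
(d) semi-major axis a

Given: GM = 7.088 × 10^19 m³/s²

(a) With a = (rₚ + rₐ)/2 = 2.7106e+08 m, vₚ = √(GM (2/rₚ − 1/a)) = √(7.088e+19 · (2/8.112e+07 − 1/2.7106e+08)) m/s ≈ 1.219e+06 m/s
(b) With a = (rₚ + rₐ)/2 = 2.7106e+08 m, vₐ = √(GM (2/rₐ − 1/a)) = √(7.088e+19 · (2/4.61e+08 − 1/2.7106e+08)) m/s ≈ 2.145e+05 m/s
(c) From a = (rₚ + rₐ)/2 = 2.7106e+08 m and e = (rₐ − rₚ)/(rₐ + rₚ) = 0.70073, p = a(1 − e²) = 2.7106e+08 · (1 − (0.70073)²) ≈ 1.38e+08 m
(d) a = (rₚ + rₐ)/2 = (8.112e+07 + 4.61e+08)/2 ≈ 2.711e+08 m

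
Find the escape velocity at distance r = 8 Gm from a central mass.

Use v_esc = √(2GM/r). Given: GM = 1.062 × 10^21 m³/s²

Convert to SI: r = 8 Gm = 8e+09 m.
Escape velocity comes from setting total energy to zero: ½v² − GM/r = 0 ⇒ v_esc = √(2GM / r).
v_esc = √(2 · 1.062e+21 / 8e+09) m/s ≈ 5.153e+05 m/s = 515.3 km/s.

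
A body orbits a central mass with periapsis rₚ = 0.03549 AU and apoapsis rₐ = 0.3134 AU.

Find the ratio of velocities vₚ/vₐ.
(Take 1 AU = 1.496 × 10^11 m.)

Convert to SI: rₚ = 0.03549 AU = 5.3093e+09 m; rₐ = 0.3134 AU = 4.68846e+10 m.
Conservation of angular momentum gives rₚvₚ = rₐvₐ, so vₚ/vₐ = rₐ/rₚ.
vₚ/vₐ = 4.68846e+10 / 5.3093e+09 ≈ 8.831.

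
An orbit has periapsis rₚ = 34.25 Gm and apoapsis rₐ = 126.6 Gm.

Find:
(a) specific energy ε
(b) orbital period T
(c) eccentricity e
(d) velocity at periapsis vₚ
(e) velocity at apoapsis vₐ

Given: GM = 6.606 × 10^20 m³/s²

Convert to SI: rₚ = 34.25 Gm = 3.425e+10 m; rₐ = 126.6 Gm = 1.266e+11 m.
(a) With a = (rₚ + rₐ)/2 = 8.0425e+10 m, ε = −GM/(2a) = −6.606e+20/(2 · 8.0425e+10) J/kg ≈ -4.107e+09 J/kg
(b) With a = (rₚ + rₐ)/2 = 8.0425e+10 m, T = 2π √(a³/GM) = 2π √((8.0425e+10)³/6.606e+20) s ≈ 5.576e+06 s
(c) e = (rₐ − rₚ)/(rₐ + rₚ) = (1.266e+11 − 3.425e+10)/(1.266e+11 + 3.425e+10) ≈ 0.5741
(d) With a = (rₚ + rₐ)/2 = 8.0425e+10 m, vₚ = √(GM (2/rₚ − 1/a)) = √(6.606e+20 · (2/3.425e+10 − 1/8.0425e+10)) m/s ≈ 1.742e+05 m/s
(e) With a = (rₚ + rₐ)/2 = 8.0425e+10 m, vₐ = √(GM (2/rₐ − 1/a)) = √(6.606e+20 · (2/1.266e+11 − 1/8.0425e+10)) m/s ≈ 4.714e+04 m/s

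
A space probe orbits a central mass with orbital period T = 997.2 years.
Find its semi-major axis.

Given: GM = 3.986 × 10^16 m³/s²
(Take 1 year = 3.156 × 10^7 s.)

Convert to SI: T = 997.2 years = 3.14716e+10 s.
Invert Kepler's third law: a = (GM · T² / (4π²))^(1/3).
Substituting T = 3.14716e+10 s and GM = 3.986e+16 m³/s²:
a = (3.986e+16 · (3.14716e+10)² / (4π²))^(1/3) m
a ≈ 1e+12 m = 1 Tm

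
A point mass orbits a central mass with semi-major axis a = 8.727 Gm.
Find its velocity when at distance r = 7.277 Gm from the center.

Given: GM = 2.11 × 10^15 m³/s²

Convert to SI: a = 8.727 Gm = 8.727e+09 m; r = 7.277 Gm = 7.277e+09 m.
Vis-viva: v = √(GM · (2/r − 1/a)).
2/r − 1/a = 2/7.277e+09 − 1/8.727e+09 = 1.60252e-10 m⁻¹.
v = √(2.11e+15 · 1.60252e-10) m/s ≈ 581.5 m/s = 581.5 m/s.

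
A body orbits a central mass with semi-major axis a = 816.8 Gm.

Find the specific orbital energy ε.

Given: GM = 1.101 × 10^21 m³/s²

Convert to SI: a = 816.8 Gm = 8.168e+11 m.
ε = −GM / (2a).
ε = −1.101e+21 / (2 · 8.168e+11) J/kg ≈ -6.74e+08 J/kg = -674 MJ/kg.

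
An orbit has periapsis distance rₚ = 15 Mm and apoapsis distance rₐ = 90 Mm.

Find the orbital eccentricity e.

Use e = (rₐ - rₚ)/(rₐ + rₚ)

Convert to SI: rₚ = 15 Mm = 1.5e+07 m; rₐ = 90 Mm = 9e+07 m.
e = (rₐ − rₚ) / (rₐ + rₚ).
e = (9e+07 − 1.5e+07) / (9e+07 + 1.5e+07) = 7.5e+07 / 1.05e+08 ≈ 0.7143.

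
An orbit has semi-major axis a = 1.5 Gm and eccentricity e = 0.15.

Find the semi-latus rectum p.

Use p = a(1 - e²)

Convert to SI: a = 1.5 Gm = 1.5e+09 m.
p = a (1 − e²).
p = 1.5e+09 · (1 − (0.15)²) = 1.5e+09 · 0.9775 ≈ 1.466e+09 m = 1.466 Gm.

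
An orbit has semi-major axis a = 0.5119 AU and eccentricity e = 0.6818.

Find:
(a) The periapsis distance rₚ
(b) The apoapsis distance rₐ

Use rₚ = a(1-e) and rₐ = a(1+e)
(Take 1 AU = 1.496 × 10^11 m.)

Convert to SI: a = 0.5119 AU = 7.65802e+10 m.
(a) rₚ = a(1 − e) = 7.65802e+10 · (1 − 0.6818) = 7.65802e+10 · 0.3182 ≈ 2.437e+10 m = 0.1629 AU.
(b) rₐ = a(1 + e) = 7.65802e+10 · (1 + 0.6818) = 7.65802e+10 · 1.6818 ≈ 1.288e+11 m = 0.8609 AU.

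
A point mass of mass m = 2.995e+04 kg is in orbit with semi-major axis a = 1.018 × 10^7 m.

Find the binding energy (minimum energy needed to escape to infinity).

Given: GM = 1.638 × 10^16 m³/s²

Total orbital energy is E = −GMm/(2a); binding energy is E_bind = −E = GMm/(2a).
E_bind = 1.638e+16 · 2.995e+04 / (2 · 1.018e+07) J ≈ 2.41e+13 J = 24.1 TJ.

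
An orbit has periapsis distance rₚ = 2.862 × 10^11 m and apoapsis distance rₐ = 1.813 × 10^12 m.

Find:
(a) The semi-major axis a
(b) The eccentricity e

(a) a = (rₚ + rₐ) / 2 = (2.862e+11 + 1.813e+12) / 2 ≈ 1.05e+12 m = 1.05 × 10^12 m.
(b) e = (rₐ − rₚ) / (rₐ + rₚ) = (1.813e+12 − 2.862e+11) / (1.813e+12 + 2.862e+11) ≈ 0.7273.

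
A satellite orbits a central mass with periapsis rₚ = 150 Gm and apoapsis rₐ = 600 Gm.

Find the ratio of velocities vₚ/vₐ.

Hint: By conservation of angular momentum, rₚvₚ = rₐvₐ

Convert to SI: rₚ = 150 Gm = 1.5e+11 m; rₐ = 600 Gm = 6e+11 m.
Conservation of angular momentum gives rₚvₚ = rₐvₐ, so vₚ/vₐ = rₐ/rₚ.
vₚ/vₐ = 6e+11 / 1.5e+11 ≈ 4.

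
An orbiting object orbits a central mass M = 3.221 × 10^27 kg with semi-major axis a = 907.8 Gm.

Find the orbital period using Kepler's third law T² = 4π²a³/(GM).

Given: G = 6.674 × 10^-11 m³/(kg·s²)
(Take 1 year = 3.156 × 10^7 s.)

Convert to SI: a = 907.8 Gm = 9.078e+11 m.
GM = G · M = 6.674e-11 · 3.221e+27 = 2.1497e+17 m³/s².
Kepler's third law: T = 2π √(a³ / GM).
Substituting a = 9.078e+11 m and GM = 2.1497e+17 m³/s²:
T = 2π √((9.078e+11)³ / 2.1497e+17) s
T ≈ 1.172e+10 s = 371.4 years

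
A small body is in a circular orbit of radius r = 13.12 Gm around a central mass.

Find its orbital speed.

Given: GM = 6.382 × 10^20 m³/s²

Convert to SI: r = 13.12 Gm = 1.312e+10 m.
For a circular orbit, gravity supplies the centripetal force, so v = √(GM / r).
v = √(6.382e+20 / 1.312e+10) m/s ≈ 2.206e+05 m/s = 220.6 km/s.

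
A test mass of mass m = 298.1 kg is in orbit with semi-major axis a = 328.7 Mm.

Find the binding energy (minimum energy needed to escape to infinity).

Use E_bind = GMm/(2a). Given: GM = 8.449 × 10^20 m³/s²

Convert to SI: a = 328.7 Mm = 3.287e+08 m.
Total orbital energy is E = −GMm/(2a); binding energy is E_bind = −E = GMm/(2a).
E_bind = 8.449e+20 · 298.1 / (2 · 3.287e+08) J ≈ 3.831e+14 J = 383.1 TJ.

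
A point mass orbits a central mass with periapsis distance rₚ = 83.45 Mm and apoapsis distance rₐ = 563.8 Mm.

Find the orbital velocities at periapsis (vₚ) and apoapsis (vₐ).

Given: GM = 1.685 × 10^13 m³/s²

Convert to SI: rₚ = 83.45 Mm = 8.345e+07 m; rₐ = 563.8 Mm = 5.638e+08 m.
Use the vis-viva equation v² = GM(2/r − 1/a) with a = (rₚ + rₐ)/2 = (8.345e+07 + 5.638e+08)/2 = 3.23625e+08 m.
vₚ = √(GM · (2/rₚ − 1/a)) = √(1.685e+13 · (2/8.345e+07 − 1/3.23625e+08)) m/s ≈ 593.1 m/s = 593.1 m/s.
vₐ = √(GM · (2/rₐ − 1/a)) = √(1.685e+13 · (2/5.638e+08 − 1/3.23625e+08)) m/s ≈ 87.79 m/s = 87.79 m/s.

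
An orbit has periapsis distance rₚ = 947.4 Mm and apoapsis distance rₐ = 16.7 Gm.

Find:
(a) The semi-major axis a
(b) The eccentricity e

Convert to SI: rₚ = 947.4 Mm = 9.474e+08 m; rₐ = 16.7 Gm = 1.67e+10 m.
(a) a = (rₚ + rₐ) / 2 = (9.474e+08 + 1.67e+10) / 2 ≈ 8.824e+09 m = 8.824 Gm.
(b) e = (rₐ − rₚ) / (rₐ + rₚ) = (1.67e+10 − 9.474e+08) / (1.67e+10 + 9.474e+08) ≈ 0.8926.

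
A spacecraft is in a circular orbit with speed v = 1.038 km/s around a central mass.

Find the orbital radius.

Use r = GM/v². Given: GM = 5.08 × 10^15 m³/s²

Convert to SI: v = 1.038 km/s = 1038 m/s.
For a circular orbit, v² = GM / r, so r = GM / v².
r = 5.08e+15 / (1038)² m ≈ 4.715e+09 m = 4.715 Gm.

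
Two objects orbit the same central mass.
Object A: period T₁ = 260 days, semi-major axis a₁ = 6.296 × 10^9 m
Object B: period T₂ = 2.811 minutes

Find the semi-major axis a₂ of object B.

Convert to SI: T₁ = 260 days = 2.2464e+07 s; T₂ = 2.811 minutes = 168.66 s.
Kepler's third law: (T₁/T₂)² = (a₁/a₂)³ ⇒ a₂ = a₁ · (T₂/T₁)^(2/3).
T₂/T₁ = 168.66 / 2.2464e+07 = 7.50801e-06.
a₂ = 6.296e+09 · (7.50801e-06)^(2/3) m ≈ 2.414e+06 m = 2.414 × 10^6 m.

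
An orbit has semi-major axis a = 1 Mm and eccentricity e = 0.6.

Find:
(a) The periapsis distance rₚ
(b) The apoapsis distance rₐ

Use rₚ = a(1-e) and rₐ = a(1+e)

Convert to SI: a = 1 Mm = 1e+06 m.
(a) rₚ = a(1 − e) = 1e+06 · (1 − 0.6) = 1e+06 · 0.4 ≈ 4e+05 m = 400 km.
(b) rₐ = a(1 + e) = 1e+06 · (1 + 0.6) = 1e+06 · 1.6 ≈ 1.6e+06 m = 1.6 Mm.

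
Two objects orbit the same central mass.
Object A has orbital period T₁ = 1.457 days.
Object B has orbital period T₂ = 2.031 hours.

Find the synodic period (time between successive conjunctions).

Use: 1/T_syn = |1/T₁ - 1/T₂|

Convert to SI: T₁ = 1.457 days = 125885 s; T₂ = 2.031 hours = 7311.6 s.
T_syn = |T₁ · T₂ / (T₁ − T₂)|.
T_syn = |125885 · 7311.6 / (125885 − 7311.6)| s ≈ 7762 s = 2.156 hours.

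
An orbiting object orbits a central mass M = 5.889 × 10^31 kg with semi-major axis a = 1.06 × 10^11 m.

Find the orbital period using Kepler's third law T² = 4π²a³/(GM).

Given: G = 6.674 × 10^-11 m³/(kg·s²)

GM = G · M = 6.674e-11 · 5.889e+31 = 3.93032e+21 m³/s².
Kepler's third law: T = 2π √(a³ / GM).
Substituting a = 1.06e+11 m and GM = 3.93032e+21 m³/s²:
T = 2π √((1.06e+11)³ / 3.93032e+21) s
T ≈ 3.459e+06 s = 40.03 days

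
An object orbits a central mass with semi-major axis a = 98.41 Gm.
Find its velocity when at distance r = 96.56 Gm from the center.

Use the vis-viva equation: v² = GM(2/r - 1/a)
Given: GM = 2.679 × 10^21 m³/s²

Convert to SI: a = 98.41 Gm = 9.841e+10 m; r = 96.56 Gm = 9.656e+10 m.
Vis-viva: v = √(GM · (2/r − 1/a)).
2/r − 1/a = 2/9.656e+10 − 1/9.841e+10 = 1.05509e-11 m⁻¹.
v = √(2.679e+21 · 1.05509e-11) m/s ≈ 1.681e+05 m/s = 168.1 km/s.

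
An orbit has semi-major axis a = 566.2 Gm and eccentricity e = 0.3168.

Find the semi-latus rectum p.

Convert to SI: a = 566.2 Gm = 5.662e+11 m.
p = a (1 − e²).
p = 5.662e+11 · (1 − (0.3168)²) = 5.662e+11 · 0.899638 ≈ 5.094e+11 m = 509.4 Gm.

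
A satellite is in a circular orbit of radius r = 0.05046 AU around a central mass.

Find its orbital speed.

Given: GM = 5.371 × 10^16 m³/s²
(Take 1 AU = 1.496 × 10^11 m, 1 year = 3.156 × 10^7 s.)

Convert to SI: r = 0.05046 AU = 7.54882e+09 m.
For a circular orbit, gravity supplies the centripetal force, so v = √(GM / r).
v = √(5.371e+16 / 7.54882e+09) m/s ≈ 2667 m/s = 0.5627 AU/year.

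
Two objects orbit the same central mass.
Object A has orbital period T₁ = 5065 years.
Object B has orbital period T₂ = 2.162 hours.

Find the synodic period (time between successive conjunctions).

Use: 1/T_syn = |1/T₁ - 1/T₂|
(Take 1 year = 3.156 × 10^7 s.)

Convert to SI: T₁ = 5065 years = 1.59851e+11 s; T₂ = 2.162 hours = 7783.2 s.
T_syn = |T₁ · T₂ / (T₁ − T₂)|.
T_syn = |1.59851e+11 · 7783.2 / (1.59851e+11 − 7783.2)| s ≈ 7783 s = 2.162 hours.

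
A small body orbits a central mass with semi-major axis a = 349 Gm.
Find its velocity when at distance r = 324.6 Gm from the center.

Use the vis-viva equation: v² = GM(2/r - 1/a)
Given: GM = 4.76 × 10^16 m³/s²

Convert to SI: a = 349 Gm = 3.49e+11 m; r = 324.6 Gm = 3.246e+11 m.
Vis-viva: v = √(GM · (2/r − 1/a)).
2/r − 1/a = 2/3.246e+11 − 1/3.49e+11 = 3.2961e-12 m⁻¹.
v = √(4.76e+16 · 3.2961e-12) m/s ≈ 396.1 m/s = 396.1 m/s.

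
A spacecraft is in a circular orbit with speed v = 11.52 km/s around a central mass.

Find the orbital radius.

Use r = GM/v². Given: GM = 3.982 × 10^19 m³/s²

Convert to SI: v = 11.52 km/s = 11520 m/s.
For a circular orbit, v² = GM / r, so r = GM / v².
r = 3.982e+19 / (11520)² m ≈ 3.001e+11 m = 300.1 Gm.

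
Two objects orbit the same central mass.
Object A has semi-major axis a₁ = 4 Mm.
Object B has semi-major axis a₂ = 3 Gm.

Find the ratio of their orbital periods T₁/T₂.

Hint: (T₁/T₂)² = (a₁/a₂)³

Convert to SI: a₁ = 4 Mm = 4e+06 m; a₂ = 3 Gm = 3e+09 m.
From Kepler's third law, (T₁/T₂)² = (a₁/a₂)³, so T₁/T₂ = (a₁/a₂)^(3/2).
a₁/a₂ = 4e+06 / 3e+09 = 0.00133333.
T₁/T₂ = (0.00133333)^(3/2) ≈ 4.869e-05.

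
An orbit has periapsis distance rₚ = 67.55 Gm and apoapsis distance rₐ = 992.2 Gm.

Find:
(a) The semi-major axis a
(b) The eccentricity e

Convert to SI: rₚ = 67.55 Gm = 6.755e+10 m; rₐ = 992.2 Gm = 9.922e+11 m.
(a) a = (rₚ + rₐ) / 2 = (6.755e+10 + 9.922e+11) / 2 ≈ 5.299e+11 m = 529.9 Gm.
(b) e = (rₐ − rₚ) / (rₐ + rₚ) = (9.922e+11 − 6.755e+10) / (9.922e+11 + 6.755e+10) ≈ 0.8725.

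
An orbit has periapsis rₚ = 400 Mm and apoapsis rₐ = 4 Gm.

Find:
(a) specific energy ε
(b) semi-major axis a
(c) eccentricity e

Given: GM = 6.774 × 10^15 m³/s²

Convert to SI: rₚ = 400 Mm = 4e+08 m; rₐ = 4 Gm = 4e+09 m.
(a) With a = (rₚ + rₐ)/2 = 2.2e+09 m, ε = −GM/(2a) = −6.774e+15/(2 · 2.2e+09) J/kg ≈ -1.54e+06 J/kg
(b) a = (rₚ + rₐ)/2 = (4e+08 + 4e+09)/2 ≈ 2.2e+09 m
(c) e = (rₐ − rₚ)/(rₐ + rₚ) = (4e+09 − 4e+08)/(4e+09 + 4e+08) ≈ 0.8182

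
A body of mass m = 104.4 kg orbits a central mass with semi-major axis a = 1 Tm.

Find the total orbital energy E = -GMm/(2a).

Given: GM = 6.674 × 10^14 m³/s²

Convert to SI: a = 1 Tm = 1e+12 m.
E = −GMm / (2a).
E = −6.674e+14 · 104.4 / (2 · 1e+12) J ≈ -3.484e+04 J = -34.84 kJ.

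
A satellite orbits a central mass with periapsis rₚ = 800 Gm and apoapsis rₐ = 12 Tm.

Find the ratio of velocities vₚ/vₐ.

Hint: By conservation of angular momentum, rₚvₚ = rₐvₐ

Convert to SI: rₚ = 800 Gm = 8e+11 m; rₐ = 12 Tm = 1.2e+13 m.
Conservation of angular momentum gives rₚvₚ = rₐvₐ, so vₚ/vₐ = rₐ/rₚ.
vₚ/vₐ = 1.2e+13 / 8e+11 ≈ 15.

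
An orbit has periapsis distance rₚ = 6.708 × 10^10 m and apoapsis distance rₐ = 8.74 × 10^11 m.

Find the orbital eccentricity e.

e = (rₐ − rₚ) / (rₐ + rₚ).
e = (8.74e+11 − 6.708e+10) / (8.74e+11 + 6.708e+10) = 8.0692e+11 / 9.4108e+11 ≈ 0.8574.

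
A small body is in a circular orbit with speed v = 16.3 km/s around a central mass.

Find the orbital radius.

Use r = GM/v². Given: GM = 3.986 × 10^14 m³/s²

Convert to SI: v = 16.3 km/s = 16300 m/s.
For a circular orbit, v² = GM / r, so r = GM / v².
r = 3.986e+14 / (16300)² m ≈ 1.5e+06 m = 1.5 Mm.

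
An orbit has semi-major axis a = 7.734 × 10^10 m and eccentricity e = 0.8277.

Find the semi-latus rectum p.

p = a (1 − e²).
p = 7.734e+10 · (1 − (0.8277)²) = 7.734e+10 · 0.314913 ≈ 2.436e+10 m = 2.436 × 10^10 m.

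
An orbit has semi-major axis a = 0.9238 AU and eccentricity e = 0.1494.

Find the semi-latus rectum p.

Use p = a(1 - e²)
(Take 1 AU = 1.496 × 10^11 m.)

Convert to SI: a = 0.9238 AU = 1.382e+11 m.
p = a (1 − e²).
p = 1.382e+11 · (1 − (0.1494)²) = 1.382e+11 · 0.97768 ≈ 1.351e+11 m = 0.9032 AU.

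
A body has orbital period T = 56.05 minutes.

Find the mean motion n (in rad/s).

Convert to SI: T = 56.05 minutes = 3363 s.
n = 2π / T.
n = 2π / 3363 s ≈ 0.001868 rad/s.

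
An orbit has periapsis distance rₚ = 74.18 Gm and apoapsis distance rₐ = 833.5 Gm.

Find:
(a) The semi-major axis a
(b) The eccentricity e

Convert to SI: rₚ = 74.18 Gm = 7.418e+10 m; rₐ = 833.5 Gm = 8.335e+11 m.
(a) a = (rₚ + rₐ) / 2 = (7.418e+10 + 8.335e+11) / 2 ≈ 4.538e+11 m = 453.8 Gm.
(b) e = (rₐ − rₚ) / (rₐ + rₚ) = (8.335e+11 − 7.418e+10) / (8.335e+11 + 7.418e+10) ≈ 0.8366.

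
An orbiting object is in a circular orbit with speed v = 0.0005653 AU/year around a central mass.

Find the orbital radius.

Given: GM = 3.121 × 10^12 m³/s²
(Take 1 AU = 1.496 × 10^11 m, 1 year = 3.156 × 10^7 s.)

Convert to SI: v = 0.0005653 AU/year = 2.67962 m/s.
For a circular orbit, v² = GM / r, so r = GM / v².
r = 3.121e+12 / (2.67962)² m ≈ 4.347e+11 m = 2.905 AU.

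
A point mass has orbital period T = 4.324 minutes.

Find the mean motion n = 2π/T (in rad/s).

Convert to SI: T = 4.324 minutes = 259.44 s.
n = 2π / T.
n = 2π / 259.44 s ≈ 0.02422 rad/s.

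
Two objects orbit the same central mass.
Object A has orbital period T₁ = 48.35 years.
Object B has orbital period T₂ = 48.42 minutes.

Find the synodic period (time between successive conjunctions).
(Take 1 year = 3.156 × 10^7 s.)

Convert to SI: T₁ = 48.35 years = 1.52593e+09 s; T₂ = 48.42 minutes = 2905.2 s.
T_syn = |T₁ · T₂ / (T₁ − T₂)|.
T_syn = |1.52593e+09 · 2905.2 / (1.52593e+09 − 2905.2)| s ≈ 2905 s = 48.42 minutes.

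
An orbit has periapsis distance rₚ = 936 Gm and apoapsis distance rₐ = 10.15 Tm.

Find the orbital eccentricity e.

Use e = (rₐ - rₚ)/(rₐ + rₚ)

Convert to SI: rₚ = 936 Gm = 9.36e+11 m; rₐ = 10.15 Tm = 1.015e+13 m.
e = (rₐ − rₚ) / (rₐ + rₚ).
e = (1.015e+13 − 9.36e+11) / (1.015e+13 + 9.36e+11) = 9.214e+12 / 1.1086e+13 ≈ 0.8311.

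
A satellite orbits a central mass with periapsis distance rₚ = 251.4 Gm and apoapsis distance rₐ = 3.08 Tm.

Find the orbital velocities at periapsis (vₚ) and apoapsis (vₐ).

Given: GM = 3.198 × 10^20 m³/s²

Convert to SI: rₚ = 251.4 Gm = 2.514e+11 m; rₐ = 3.08 Tm = 3.08e+12 m.
Use the vis-viva equation v² = GM(2/r − 1/a) with a = (rₚ + rₐ)/2 = (2.514e+11 + 3.08e+12)/2 = 1.6657e+12 m.
vₚ = √(GM · (2/rₚ − 1/a)) = √(3.198e+20 · (2/2.514e+11 − 1/1.6657e+12)) m/s ≈ 4.85e+04 m/s = 48.5 km/s.
vₐ = √(GM · (2/rₐ − 1/a)) = √(3.198e+20 · (2/3.08e+12 − 1/1.6657e+12)) m/s ≈ 3959 m/s = 3.959 km/s.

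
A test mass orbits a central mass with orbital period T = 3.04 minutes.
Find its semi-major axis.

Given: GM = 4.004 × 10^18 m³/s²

Convert to SI: T = 3.04 minutes = 182.4 s.
Invert Kepler's third law: a = (GM · T² / (4π²))^(1/3).
Substituting T = 182.4 s and GM = 4.004e+18 m³/s²:
a = (4.004e+18 · (182.4)² / (4π²))^(1/3) m
a ≈ 1.5e+07 m = 15 Mm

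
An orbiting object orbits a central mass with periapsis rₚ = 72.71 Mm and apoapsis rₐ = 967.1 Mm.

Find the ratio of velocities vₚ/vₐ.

Convert to SI: rₚ = 72.71 Mm = 7.271e+07 m; rₐ = 967.1 Mm = 9.671e+08 m.
Conservation of angular momentum gives rₚvₚ = rₐvₐ, so vₚ/vₐ = rₐ/rₚ.
vₚ/vₐ = 9.671e+08 / 7.271e+07 ≈ 13.3.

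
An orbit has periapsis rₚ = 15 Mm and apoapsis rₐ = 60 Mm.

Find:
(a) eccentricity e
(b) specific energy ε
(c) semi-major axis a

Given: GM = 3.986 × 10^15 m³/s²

Convert to SI: rₚ = 15 Mm = 1.5e+07 m; rₐ = 60 Mm = 6e+07 m.
(a) e = (rₐ − rₚ)/(rₐ + rₚ) = (6e+07 − 1.5e+07)/(6e+07 + 1.5e+07) ≈ 0.6
(b) With a = (rₚ + rₐ)/2 = 3.75e+07 m, ε = −GM/(2a) = −3.986e+15/(2 · 3.75e+07) J/kg ≈ -5.315e+07 J/kg
(c) a = (rₚ + rₐ)/2 = (1.5e+07 + 6e+07)/2 ≈ 3.75e+07 m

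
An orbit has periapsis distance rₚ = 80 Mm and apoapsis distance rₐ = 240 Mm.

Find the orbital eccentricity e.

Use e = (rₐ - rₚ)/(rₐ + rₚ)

Convert to SI: rₚ = 80 Mm = 8e+07 m; rₐ = 240 Mm = 2.4e+08 m.
e = (rₐ − rₚ) / (rₐ + rₚ).
e = (2.4e+08 − 8e+07) / (2.4e+08 + 8e+07) = 1.6e+08 / 3.2e+08 ≈ 0.5.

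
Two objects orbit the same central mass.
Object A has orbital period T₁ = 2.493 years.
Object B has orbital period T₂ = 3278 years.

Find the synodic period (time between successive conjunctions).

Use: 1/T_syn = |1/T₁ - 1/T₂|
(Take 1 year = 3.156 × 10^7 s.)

Convert to SI: T₁ = 2.493 years = 7.86791e+07 s; T₂ = 3278 years = 1.03454e+11 s.
T_syn = |T₁ · T₂ / (T₁ − T₂)|.
T_syn = |7.86791e+07 · 1.03454e+11 / (7.86791e+07 − 1.03454e+11)| s ≈ 7.874e+07 s = 2.495 years.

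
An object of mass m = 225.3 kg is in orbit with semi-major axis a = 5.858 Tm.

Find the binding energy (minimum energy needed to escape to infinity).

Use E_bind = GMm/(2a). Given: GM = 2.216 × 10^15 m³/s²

Convert to SI: a = 5.858 Tm = 5.858e+12 m.
Total orbital energy is E = −GMm/(2a); binding energy is E_bind = −E = GMm/(2a).
E_bind = 2.216e+15 · 225.3 / (2 · 5.858e+12) J ≈ 4.261e+04 J = 42.61 kJ.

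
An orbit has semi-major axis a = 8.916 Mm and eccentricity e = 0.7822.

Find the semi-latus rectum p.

Convert to SI: a = 8.916 Mm = 8.916e+06 m.
p = a (1 − e²).
p = 8.916e+06 · (1 − (0.7822)²) = 8.916e+06 · 0.388163 ≈ 3.461e+06 m = 3.461 Mm.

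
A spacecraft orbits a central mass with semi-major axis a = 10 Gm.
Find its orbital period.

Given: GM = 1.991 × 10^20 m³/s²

Convert to SI: a = 10 Gm = 1e+10 m.
Kepler's third law: T = 2π √(a³ / GM).
Substituting a = 1e+10 m and GM = 1.991e+20 m³/s²:
T = 2π √((1e+10)³ / 1.991e+20) s
T ≈ 4.453e+05 s = 5.154 days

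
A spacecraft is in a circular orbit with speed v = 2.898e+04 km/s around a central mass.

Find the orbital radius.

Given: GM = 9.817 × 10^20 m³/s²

Convert to SI: v = 2.898e+04 km/s = 2.898e+07 m/s.
For a circular orbit, v² = GM / r, so r = GM / v².
r = 9.817e+20 / (2.898e+07)² m ≈ 1.169e+06 m = 1.169 × 10^6 m.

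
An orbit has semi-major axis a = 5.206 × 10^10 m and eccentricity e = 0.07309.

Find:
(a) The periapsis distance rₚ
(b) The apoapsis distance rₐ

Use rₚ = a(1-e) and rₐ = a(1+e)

(a) rₚ = a(1 − e) = 5.206e+10 · (1 − 0.07309) = 5.206e+10 · 0.92691 ≈ 4.825e+10 m = 4.825 × 10^10 m.
(b) rₐ = a(1 + e) = 5.206e+10 · (1 + 0.07309) = 5.206e+10 · 1.07309 ≈ 5.587e+10 m = 5.587 × 10^10 m.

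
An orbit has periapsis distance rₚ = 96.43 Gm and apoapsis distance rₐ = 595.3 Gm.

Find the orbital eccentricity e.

Convert to SI: rₚ = 96.43 Gm = 9.643e+10 m; rₐ = 595.3 Gm = 5.953e+11 m.
e = (rₐ − rₚ) / (rₐ + rₚ).
e = (5.953e+11 − 9.643e+10) / (5.953e+11 + 9.643e+10) = 4.9887e+11 / 6.9173e+11 ≈ 0.7212.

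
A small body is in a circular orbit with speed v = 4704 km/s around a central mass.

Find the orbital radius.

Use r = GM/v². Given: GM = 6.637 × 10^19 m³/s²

Convert to SI: v = 4704 km/s = 4.704e+06 m/s.
For a circular orbit, v² = GM / r, so r = GM / v².
r = 6.637e+19 / (4.704e+06)² m ≈ 2.999e+06 m = 2.999 Mm.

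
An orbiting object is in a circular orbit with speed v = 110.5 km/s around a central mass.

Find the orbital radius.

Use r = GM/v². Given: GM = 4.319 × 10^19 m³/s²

Convert to SI: v = 110.5 km/s = 110500 m/s.
For a circular orbit, v² = GM / r, so r = GM / v².
r = 4.319e+19 / (110500)² m ≈ 3.537e+09 m = 3.537 Gm.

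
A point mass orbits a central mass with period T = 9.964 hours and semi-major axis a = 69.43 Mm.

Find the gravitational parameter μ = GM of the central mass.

Convert to SI: T = 9.964 hours = 35870.4 s; a = 69.43 Mm = 6.943e+07 m.
GM = 4π² · a³ / T².
GM = 4π² · (6.943e+07)³ / (35870.4)² m³/s² ≈ 1.027e+16 m³/s² = 1.027 × 10^16 m³/s².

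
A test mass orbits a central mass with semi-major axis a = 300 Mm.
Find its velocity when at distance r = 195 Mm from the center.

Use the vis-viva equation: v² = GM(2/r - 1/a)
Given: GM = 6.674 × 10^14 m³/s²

Convert to SI: a = 300 Mm = 3e+08 m; r = 195 Mm = 1.95e+08 m.
Vis-viva: v = √(GM · (2/r − 1/a)).
2/r − 1/a = 2/1.95e+08 − 1/3e+08 = 6.92308e-09 m⁻¹.
v = √(6.674e+14 · 6.92308e-09) m/s ≈ 2150 m/s = 2.15 km/s.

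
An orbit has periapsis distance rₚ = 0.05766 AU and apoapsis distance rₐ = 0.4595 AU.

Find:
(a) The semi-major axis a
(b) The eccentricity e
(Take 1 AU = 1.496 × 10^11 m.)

Convert to SI: rₚ = 0.05766 AU = 8.62594e+09 m; rₐ = 0.4595 AU = 6.87412e+10 m.
(a) a = (rₚ + rₐ) / 2 = (8.62594e+09 + 6.87412e+10) / 2 ≈ 3.868e+10 m = 0.2586 AU.
(b) e = (rₐ − rₚ) / (rₐ + rₚ) = (6.87412e+10 − 8.62594e+09) / (6.87412e+10 + 8.62594e+09) ≈ 0.777.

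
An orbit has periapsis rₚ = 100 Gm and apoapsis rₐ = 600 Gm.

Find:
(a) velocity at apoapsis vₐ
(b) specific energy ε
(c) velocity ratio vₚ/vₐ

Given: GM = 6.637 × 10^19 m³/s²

Convert to SI: rₚ = 100 Gm = 1e+11 m; rₐ = 600 Gm = 6e+11 m.
(a) With a = (rₚ + rₐ)/2 = 3.5e+11 m, vₐ = √(GM (2/rₐ − 1/a)) = √(6.637e+19 · (2/6e+11 − 1/3.5e+11)) m/s ≈ 5622 m/s
(b) With a = (rₚ + rₐ)/2 = 3.5e+11 m, ε = −GM/(2a) = −6.637e+19/(2 · 3.5e+11) J/kg ≈ -9.481e+07 J/kg
(c) Conservation of angular momentum (rₚvₚ = rₐvₐ) gives vₚ/vₐ = rₐ/rₚ = 6e+11/1e+11 ≈ 6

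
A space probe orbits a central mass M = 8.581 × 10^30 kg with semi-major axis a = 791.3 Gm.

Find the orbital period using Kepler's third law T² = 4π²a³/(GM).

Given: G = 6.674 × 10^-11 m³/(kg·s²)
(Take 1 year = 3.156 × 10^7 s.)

Convert to SI: a = 791.3 Gm = 7.913e+11 m.
GM = G · M = 6.674e-11 · 8.581e+30 = 5.72696e+20 m³/s².
Kepler's third law: T = 2π √(a³ / GM).
Substituting a = 7.913e+11 m and GM = 5.72696e+20 m³/s²:
T = 2π √((7.913e+11)³ / 5.72696e+20) s
T ≈ 1.848e+08 s = 5.856 years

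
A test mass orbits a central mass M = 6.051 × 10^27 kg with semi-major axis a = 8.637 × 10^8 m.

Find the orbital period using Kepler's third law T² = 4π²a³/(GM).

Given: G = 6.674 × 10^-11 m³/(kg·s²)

GM = G · M = 6.674e-11 · 6.051e+27 = 4.03844e+17 m³/s².
Kepler's third law: T = 2π √(a³ / GM).
Substituting a = 8.637e+08 m and GM = 4.03844e+17 m³/s²:
T = 2π √((8.637e+08)³ / 4.03844e+17) s
T ≈ 2.51e+05 s = 2.905 days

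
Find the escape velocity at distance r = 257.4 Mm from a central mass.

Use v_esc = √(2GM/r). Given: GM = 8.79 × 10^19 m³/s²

Convert to SI: r = 257.4 Mm = 2.574e+08 m.
Escape velocity comes from setting total energy to zero: ½v² − GM/r = 0 ⇒ v_esc = √(2GM / r).
v_esc = √(2 · 8.79e+19 / 2.574e+08) m/s ≈ 8.264e+05 m/s = 826.4 km/s.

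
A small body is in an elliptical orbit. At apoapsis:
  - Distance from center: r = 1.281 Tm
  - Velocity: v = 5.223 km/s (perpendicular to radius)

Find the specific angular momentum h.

Convert to SI: r = 1.281 Tm = 1.281e+12 m; v = 5.223 km/s = 5223 m/s.
With v perpendicular to r, h = r · v.
h = 1.281e+12 · 5223 m²/s ≈ 6.691e+15 m²/s.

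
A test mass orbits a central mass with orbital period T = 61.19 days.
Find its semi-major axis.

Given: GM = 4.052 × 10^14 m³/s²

Convert to SI: T = 61.19 days = 5.28682e+06 s.
Invert Kepler's third law: a = (GM · T² / (4π²))^(1/3).
Substituting T = 5.28682e+06 s and GM = 4.052e+14 m³/s²:
a = (4.052e+14 · (5.28682e+06)² / (4π²))^(1/3) m
a ≈ 6.595e+08 m = 6.595 × 10^8 m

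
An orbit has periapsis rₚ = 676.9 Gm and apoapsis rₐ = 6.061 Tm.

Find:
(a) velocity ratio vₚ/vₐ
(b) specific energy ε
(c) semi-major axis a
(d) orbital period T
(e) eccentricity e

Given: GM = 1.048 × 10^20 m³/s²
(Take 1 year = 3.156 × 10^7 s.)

Convert to SI: rₚ = 676.9 Gm = 6.769e+11 m; rₐ = 6.061 Tm = 6.061e+12 m.
(a) Conservation of angular momentum (rₚvₚ = rₐvₐ) gives vₚ/vₐ = rₐ/rₚ = 6.061e+12/6.769e+11 ≈ 8.954
(b) With a = (rₚ + rₐ)/2 = 3.36895e+12 m, ε = −GM/(2a) = −1.048e+20/(2 · 3.36895e+12) J/kg ≈ -1.555e+07 J/kg
(c) a = (rₚ + rₐ)/2 = (6.769e+11 + 6.061e+12)/2 ≈ 3.369e+12 m
(d) With a = (rₚ + rₐ)/2 = 3.36895e+12 m, T = 2π √(a³/GM) = 2π √((3.36895e+12)³/1.048e+20) s ≈ 3.795e+09 s
(e) e = (rₐ − rₚ)/(rₐ + rₚ) = (6.061e+12 − 6.769e+11)/(6.061e+12 + 6.769e+11) ≈ 0.7991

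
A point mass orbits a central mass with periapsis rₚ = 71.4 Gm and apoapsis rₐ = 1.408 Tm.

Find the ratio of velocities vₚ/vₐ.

Convert to SI: rₚ = 71.4 Gm = 7.14e+10 m; rₐ = 1.408 Tm = 1.408e+12 m.
Conservation of angular momentum gives rₚvₚ = rₐvₐ, so vₚ/vₐ = rₐ/rₚ.
vₚ/vₐ = 1.408e+12 / 7.14e+10 ≈ 19.72.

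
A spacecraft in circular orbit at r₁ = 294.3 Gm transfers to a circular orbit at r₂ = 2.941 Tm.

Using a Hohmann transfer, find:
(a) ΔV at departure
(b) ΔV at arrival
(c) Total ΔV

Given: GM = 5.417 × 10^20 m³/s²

Convert to SI: r₁ = 294.3 Gm = 2.943e+11 m; r₂ = 2.941 Tm = 2.941e+12 m.
Transfer semi-major axis: a_t = (r₁ + r₂)/2 = (2.943e+11 + 2.941e+12)/2 = 1.61765e+12 m.
Circular speeds: v₁ = √(GM/r₁) = 42902.7 m/s, v₂ = √(GM/r₂) = 13571.6 m/s.
Transfer speeds (vis-viva v² = GM(2/r − 1/a_t)): v₁ᵗ = 57848.2 m/s, v₂ᵗ = 5788.75 m/s.
(a) ΔV₁ = |v₁ᵗ − v₁| ≈ 1.495e+04 m/s = 14.95 km/s.
(b) ΔV₂ = |v₂ − v₂ᵗ| ≈ 7783 m/s = 7.783 km/s.
(c) ΔV_total = ΔV₁ + ΔV₂ ≈ 2.273e+04 m/s = 22.73 km/s.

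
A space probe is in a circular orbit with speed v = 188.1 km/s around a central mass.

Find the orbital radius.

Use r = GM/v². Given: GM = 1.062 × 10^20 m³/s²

Convert to SI: v = 188.1 km/s = 188100 m/s.
For a circular orbit, v² = GM / r, so r = GM / v².
r = 1.062e+20 / (188100)² m ≈ 3.002e+09 m = 3.002 Gm.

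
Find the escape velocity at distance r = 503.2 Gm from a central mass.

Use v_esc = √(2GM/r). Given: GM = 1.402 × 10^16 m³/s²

Convert to SI: r = 503.2 Gm = 5.032e+11 m.
Escape velocity comes from setting total energy to zero: ½v² − GM/r = 0 ⇒ v_esc = √(2GM / r).
v_esc = √(2 · 1.402e+16 / 5.032e+11) m/s ≈ 236.1 m/s = 236.1 m/s.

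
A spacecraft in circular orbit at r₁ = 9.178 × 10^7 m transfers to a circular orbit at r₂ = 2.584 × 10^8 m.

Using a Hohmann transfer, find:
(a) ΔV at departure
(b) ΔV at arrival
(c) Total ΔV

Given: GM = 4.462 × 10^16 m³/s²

Transfer semi-major axis: a_t = (r₁ + r₂)/2 = (9.178e+07 + 2.584e+08)/2 = 1.7509e+08 m.
Circular speeds: v₁ = √(GM/r₁) = 22049.1 m/s, v₂ = √(GM/r₂) = 13140.7 m/s.
Transfer speeds (vis-viva v² = GM(2/r − 1/a_t)): v₁ᵗ = 26785.9 m/s, v₂ᵗ = 9513.97 m/s.
(a) ΔV₁ = |v₁ᵗ − v₁| ≈ 4737 m/s = 4.737 km/s.
(b) ΔV₂ = |v₂ − v₂ᵗ| ≈ 3627 m/s = 3.627 km/s.
(c) ΔV_total = ΔV₁ + ΔV₂ ≈ 8364 m/s = 8.364 km/s.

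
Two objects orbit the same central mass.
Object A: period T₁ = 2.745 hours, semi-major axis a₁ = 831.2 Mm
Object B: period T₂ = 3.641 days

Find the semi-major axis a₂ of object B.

Convert to SI: T₁ = 2.745 hours = 9882 s; a₁ = 831.2 Mm = 8.312e+08 m; T₂ = 3.641 days = 314582 s.
Kepler's third law: (T₁/T₂)² = (a₁/a₂)³ ⇒ a₂ = a₁ · (T₂/T₁)^(2/3).
T₂/T₁ = 314582 / 9882 = 31.8339.
a₂ = 8.312e+08 · (31.8339)^(2/3) m ≈ 8.349e+09 m = 8.349 Gm.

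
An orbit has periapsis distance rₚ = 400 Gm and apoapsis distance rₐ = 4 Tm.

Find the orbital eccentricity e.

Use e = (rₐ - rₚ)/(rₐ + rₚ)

Convert to SI: rₚ = 400 Gm = 4e+11 m; rₐ = 4 Tm = 4e+12 m.
e = (rₐ − rₚ) / (rₐ + rₚ).
e = (4e+12 − 4e+11) / (4e+12 + 4e+11) = 3.6e+12 / 4.4e+12 ≈ 0.8182.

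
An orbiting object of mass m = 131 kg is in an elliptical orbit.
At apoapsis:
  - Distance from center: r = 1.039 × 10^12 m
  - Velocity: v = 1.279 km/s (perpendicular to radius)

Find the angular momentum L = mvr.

Convert to SI: v = 1.279 km/s = 1279 m/s.
Since v is perpendicular to r, L = m · v · r.
L = 131 · 1279 · 1.039e+12 kg·m²/s ≈ 1.741e+17 kg·m²/s.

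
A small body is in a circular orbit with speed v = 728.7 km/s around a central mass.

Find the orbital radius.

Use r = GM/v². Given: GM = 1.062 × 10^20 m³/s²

Convert to SI: v = 728.7 km/s = 728700 m/s.
For a circular orbit, v² = GM / r, so r = GM / v².
r = 1.062e+20 / (728700)² m ≈ 2e+08 m = 200 Mm.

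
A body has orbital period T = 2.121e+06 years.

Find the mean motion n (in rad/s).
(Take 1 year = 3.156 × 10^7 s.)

Convert to SI: T = 2.121e+06 years = 6.69388e+13 s.
n = 2π / T.
n = 2π / 6.69388e+13 s ≈ 9.386e-14 rad/s.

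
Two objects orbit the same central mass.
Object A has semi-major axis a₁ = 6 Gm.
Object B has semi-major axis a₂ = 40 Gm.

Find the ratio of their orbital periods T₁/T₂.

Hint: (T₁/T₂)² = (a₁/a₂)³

Convert to SI: a₁ = 6 Gm = 6e+09 m; a₂ = 40 Gm = 4e+10 m.
From Kepler's third law, (T₁/T₂)² = (a₁/a₂)³, so T₁/T₂ = (a₁/a₂)^(3/2).
a₁/a₂ = 6e+09 / 4e+10 = 0.15.
T₁/T₂ = (0.15)^(3/2) ≈ 0.05809.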